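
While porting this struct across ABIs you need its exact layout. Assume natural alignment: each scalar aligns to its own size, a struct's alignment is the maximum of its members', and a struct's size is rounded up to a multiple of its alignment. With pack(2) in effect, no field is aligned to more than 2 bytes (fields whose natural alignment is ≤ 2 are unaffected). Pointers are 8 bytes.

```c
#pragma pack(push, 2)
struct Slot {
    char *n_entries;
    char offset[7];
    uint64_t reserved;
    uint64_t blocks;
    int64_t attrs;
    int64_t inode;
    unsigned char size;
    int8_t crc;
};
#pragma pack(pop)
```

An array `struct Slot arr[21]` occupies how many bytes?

@0: n_entries [8B, align 2] → 8
@8: offset [7B, align 1] → 15
+1 pad (align 2)
@16: reserved [8B, align 2] → 24
@24: blocks [8B, align 2] → 32
@32: attrs [8B, align 2] → 40
@40: inode [8B, align 2] → 48
@48: size [1B, align 1] → 49
@49: crc [1B, align 1] → 50
size 50, align 2
array of 21: 21 × 50 = 1050

1050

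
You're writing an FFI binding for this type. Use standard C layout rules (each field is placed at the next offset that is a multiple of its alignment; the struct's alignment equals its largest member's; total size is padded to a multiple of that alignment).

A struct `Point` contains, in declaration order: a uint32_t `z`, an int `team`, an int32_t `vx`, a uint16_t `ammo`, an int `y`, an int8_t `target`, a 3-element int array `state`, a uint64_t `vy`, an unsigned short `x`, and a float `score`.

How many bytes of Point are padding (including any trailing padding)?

@0: z [4B, align 4] → 4
@4: team [4B, align 4] → 8
@8: vx [4B, align 4] → 12
@12: ammo [2B, align 2] → 14
+2 pad (align 4)
@16: y [4B, align 4] → 20
@20: target [1B, align 1] → 21
+3 pad (align 4)
@24: state [12B, align 4] → 36
+4 pad (align 8)
@40: vy [8B, align 8] → 48
@48: x [2B, align 2] → 50
+2 pad (align 4)
@52: score [4B, align 4] → 56
size 56, align 8
data bytes 45, size 56 → padding 11

11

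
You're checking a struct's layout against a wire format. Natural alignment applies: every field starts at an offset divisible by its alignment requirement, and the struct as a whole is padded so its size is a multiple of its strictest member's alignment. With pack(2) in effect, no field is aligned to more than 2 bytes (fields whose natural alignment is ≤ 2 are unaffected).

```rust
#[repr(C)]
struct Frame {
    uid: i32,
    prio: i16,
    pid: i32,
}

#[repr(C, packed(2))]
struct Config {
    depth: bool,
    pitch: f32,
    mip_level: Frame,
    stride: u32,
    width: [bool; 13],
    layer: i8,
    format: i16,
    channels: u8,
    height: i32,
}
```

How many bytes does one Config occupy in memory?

Frame: uid at 0 (size 4, align 4) → ends 4; prio at 4 (size 2, align 2) → ends 6; pad 2 to align 4 for pid; pid at 8 (size 4, align 4) → ends 12; total 12 bytes, alignment 4
depth at 0 (size 1, align 1) → ends 1
pad 1 to align 2 for pitch
pitch at 2 (size 4, align 2) → ends 6
mip_level at 6 (size 12, align 2) → ends 18
stride at 18 (size 4, align 2) → ends 22
width at 22 (size 13, align 1) → ends 35
layer at 35 (size 1, align 1) → ends 36
format at 36 (size 2, align 2) → ends 38
channels at 38 (size 1, align 1) → ends 39
pad 1 to align 2 for height
height at 40 (size 4, align 2) → ends 44
total 44 bytes, alignment 2

44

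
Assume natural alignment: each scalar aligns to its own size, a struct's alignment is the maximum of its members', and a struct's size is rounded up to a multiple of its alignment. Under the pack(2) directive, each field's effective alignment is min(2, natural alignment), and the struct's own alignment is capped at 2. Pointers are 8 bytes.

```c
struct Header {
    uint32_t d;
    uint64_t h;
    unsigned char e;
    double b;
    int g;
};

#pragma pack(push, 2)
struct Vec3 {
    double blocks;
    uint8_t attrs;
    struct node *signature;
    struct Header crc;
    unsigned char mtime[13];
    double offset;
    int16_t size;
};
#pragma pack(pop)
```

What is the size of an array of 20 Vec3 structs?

1640

Header: @0: d [4B, align 4] → 4; +4 pad (align 8); @8: h [8B, align 8] → 16; @16: e [1B, align 1] → 17; +7 pad (align 8); @24: b [8B, align 8] → 32; @32: g [4B, align 4] → 36; +4 tail pad (align 8); size 40, align 8
@0: blocks [8B, align 2] → 8
@8: attrs [1B, align 1] → 9
+1 pad (align 2)
@10: signature [8B, align 2] → 18
@18: crc [40B, align 2] → 58
@58: mtime [13B, align 1] → 71
+1 pad (align 2)
@72: offset [8B, align 2] → 80
@80: size [2B, align 2] → 82
size 82, align 2
array of 20: 20 × 82 = 1640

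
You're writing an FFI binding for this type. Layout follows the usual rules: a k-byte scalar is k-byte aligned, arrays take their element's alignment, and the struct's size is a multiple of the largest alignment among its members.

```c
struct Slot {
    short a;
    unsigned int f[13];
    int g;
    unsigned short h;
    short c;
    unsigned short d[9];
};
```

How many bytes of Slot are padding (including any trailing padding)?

4

@0: a [2B, align 2] → 2
+2 pad (align 4)
@4: f [52B, align 4] → 56
@56: g [4B, align 4] → 60
@60: h [2B, align 2] → 62
@62: c [2B, align 2] → 64
@64: d [18B, align 2] → 82
+2 tail pad (align 4)
size 84, align 4
data bytes 80, size 84 → padding 4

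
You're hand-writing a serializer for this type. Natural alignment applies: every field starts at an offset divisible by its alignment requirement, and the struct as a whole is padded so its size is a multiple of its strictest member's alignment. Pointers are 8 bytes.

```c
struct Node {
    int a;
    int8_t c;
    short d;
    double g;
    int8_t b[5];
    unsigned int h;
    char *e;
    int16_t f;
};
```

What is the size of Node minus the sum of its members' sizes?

14

a at 0 (size 4, align 4) → ends 4
c at 4 (size 1, align 1) → ends 5
pad 1 to align 2 for d
d at 6 (size 2, align 2) → ends 8
g at 8 (size 8, align 8) → ends 16
b at 16 (size 5, align 1) → ends 21
pad 3 to align 4 for h
h at 24 (size 4, align 4) → ends 28
pad 4 to align 8 for e
e at 32 (size 8, align 8) → ends 40
f at 40 (size 2, align 2) → ends 42
tail pad 6 to reach multiple of 8
total 48 bytes, alignment 8
data bytes 34, size 48 → padding 14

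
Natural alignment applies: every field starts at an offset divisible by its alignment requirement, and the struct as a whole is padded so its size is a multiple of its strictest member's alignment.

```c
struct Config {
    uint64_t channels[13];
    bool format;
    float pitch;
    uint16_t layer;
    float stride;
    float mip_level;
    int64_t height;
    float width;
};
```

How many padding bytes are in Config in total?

13

@0: channels [104B, align 8] → 104
@104: format [1B, align 1] → 105
+3 pad (align 4)
@108: pitch [4B, align 4] → 112
@112: layer [2B, align 2] → 114
+2 pad (align 4)
@116: stride [4B, align 4] → 120
@120: mip_level [4B, align 4] → 124
+4 pad (align 8)
@128: height [8B, align 8] → 136
@136: width [4B, align 4] → 140
+4 tail pad (align 8)
size 144, align 8
data bytes 131, size 144 → padding 13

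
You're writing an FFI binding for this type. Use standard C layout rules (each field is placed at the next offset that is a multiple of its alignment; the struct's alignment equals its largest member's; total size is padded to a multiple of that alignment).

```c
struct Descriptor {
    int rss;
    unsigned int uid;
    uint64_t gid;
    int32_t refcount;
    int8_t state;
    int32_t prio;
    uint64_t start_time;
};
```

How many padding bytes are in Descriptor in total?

7

0..4  rss  (4B, 4-aligned)
4..8  uid  (4B, 4-aligned)
8..16  gid  (8B, 8-aligned)
16..20  refcount  (4B, 4-aligned)
20..21  state  (1B, 1-aligned)
21..24  -- padding (3B)
24..28  prio  (4B, 4-aligned)
28..32  -- padding (4B)
32..40  start_time  (8B, 8-aligned)
sizeof = 40, alignof = 8
data bytes 33, size 40 → padding 7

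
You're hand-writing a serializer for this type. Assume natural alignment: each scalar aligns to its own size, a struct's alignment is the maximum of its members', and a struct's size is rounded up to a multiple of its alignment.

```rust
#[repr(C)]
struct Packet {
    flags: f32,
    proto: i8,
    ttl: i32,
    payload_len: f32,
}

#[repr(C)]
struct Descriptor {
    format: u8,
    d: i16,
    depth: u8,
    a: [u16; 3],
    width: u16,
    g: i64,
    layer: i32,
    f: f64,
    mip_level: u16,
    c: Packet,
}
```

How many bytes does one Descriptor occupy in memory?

64

Packet: flags at 0 (size 4, align 4) → ends 4; proto at 4 (size 1, align 1) → ends 5; pad 3 to align 4 for ttl; ttl at 8 (size 4, align 4) → ends 12; payload_len at 12 (size 4, align 4) → ends 16; total 16 bytes, alignment 4
format at 0 (size 1, align 1) → ends 1
pad 1 to align 2 for d
d at 2 (size 2, align 2) → ends 4
depth at 4 (size 1, align 1) → ends 5
pad 1 to align 2 for a
a at 6 (size 6, align 2) → ends 12
width at 12 (size 2, align 2) → ends 14
pad 2 to align 8 for g
g at 16 (size 8, align 8) → ends 24
layer at 24 (size 4, align 4) → ends 28
pad 4 to align 8 for f
f at 32 (size 8, align 8) → ends 40
mip_level at 40 (size 2, align 2) → ends 42
pad 2 to align 4 for c
c at 44 (size 16, align 4) → ends 60
tail pad 4 to reach multiple of 8
total 64 bytes, alignment 8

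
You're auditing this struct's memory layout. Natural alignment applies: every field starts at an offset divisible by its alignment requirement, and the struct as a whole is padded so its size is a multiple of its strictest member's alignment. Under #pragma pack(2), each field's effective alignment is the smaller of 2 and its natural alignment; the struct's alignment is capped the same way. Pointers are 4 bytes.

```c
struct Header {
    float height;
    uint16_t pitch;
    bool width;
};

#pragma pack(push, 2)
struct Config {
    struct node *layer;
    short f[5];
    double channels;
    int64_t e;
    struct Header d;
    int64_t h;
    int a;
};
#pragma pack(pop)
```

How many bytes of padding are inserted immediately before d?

0

Header: height at 0 (size 4, align 4) → ends 4; pitch at 4 (size 2, align 2) → ends 6; width at 6 (size 1, align 1) → ends 7; tail pad 1 to reach multiple of 4; total 8 bytes, alignment 4
layer at 0 (size 4, align 2) → ends 4
f at 4 (size 10, align 2) → ends 14
channels at 14 (size 8, align 2) → ends 22
e at 22 (size 8, align 2) → ends 30
d at 30 (size 8, align 2) → ends 38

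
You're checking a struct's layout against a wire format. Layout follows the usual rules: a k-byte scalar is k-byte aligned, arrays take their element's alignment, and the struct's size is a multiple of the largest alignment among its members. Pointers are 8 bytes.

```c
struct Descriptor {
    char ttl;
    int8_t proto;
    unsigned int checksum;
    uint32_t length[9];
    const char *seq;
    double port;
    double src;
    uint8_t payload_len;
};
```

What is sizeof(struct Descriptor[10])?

800

ttl at 0 (size 1, align 1) → ends 1
proto at 1 (size 1, align 1) → ends 2
pad 2 to align 4 for checksum
checksum at 4 (size 4, align 4) → ends 8
length at 8 (size 36, align 4) → ends 44
pad 4 to align 8 for seq
seq at 48 (size 8, align 8) → ends 56
port at 56 (size 8, align 8) → ends 64
src at 64 (size 8, align 8) → ends 72
payload_len at 72 (size 1, align 1) → ends 73
tail pad 7 to reach multiple of 8
total 80 bytes, alignment 8
array of 10: 10 × 80 = 800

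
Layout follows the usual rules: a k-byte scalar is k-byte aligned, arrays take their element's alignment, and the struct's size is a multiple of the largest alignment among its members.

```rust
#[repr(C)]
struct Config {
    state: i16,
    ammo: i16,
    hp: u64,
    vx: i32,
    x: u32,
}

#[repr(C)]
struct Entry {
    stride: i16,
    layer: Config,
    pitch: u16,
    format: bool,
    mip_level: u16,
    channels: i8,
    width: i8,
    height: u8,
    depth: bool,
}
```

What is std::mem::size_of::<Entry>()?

48 bytes

Config: 0..2  state  (2B, 2-aligned); 2..4  ammo  (2B, 2-aligned); 4..8  -- padding (4B); 8..16  hp  (8B, 8-aligned); 16..20  vx  (4B, 4-aligned); 20..24  x  (4B, 4-aligned); sizeof = 24, alignof = 8
0..2  stride  (2B, 2-aligned)
2..8  -- padding (6B)
8..32  layer  (24B, 8-aligned)
32..34  pitch  (2B, 2-aligned)
34..35  format  (1B, 1-aligned)
35..36  -- padding (1B)
36..38  mip_level  (2B, 2-aligned)
38..39  channels  (1B, 1-aligned)
39..40  width  (1B, 1-aligned)
40..41  height  (1B, 1-aligned)
41..42  depth  (1B, 1-aligned)
42..48  -- tail padding (6B)
sizeof = 48, alignof = 8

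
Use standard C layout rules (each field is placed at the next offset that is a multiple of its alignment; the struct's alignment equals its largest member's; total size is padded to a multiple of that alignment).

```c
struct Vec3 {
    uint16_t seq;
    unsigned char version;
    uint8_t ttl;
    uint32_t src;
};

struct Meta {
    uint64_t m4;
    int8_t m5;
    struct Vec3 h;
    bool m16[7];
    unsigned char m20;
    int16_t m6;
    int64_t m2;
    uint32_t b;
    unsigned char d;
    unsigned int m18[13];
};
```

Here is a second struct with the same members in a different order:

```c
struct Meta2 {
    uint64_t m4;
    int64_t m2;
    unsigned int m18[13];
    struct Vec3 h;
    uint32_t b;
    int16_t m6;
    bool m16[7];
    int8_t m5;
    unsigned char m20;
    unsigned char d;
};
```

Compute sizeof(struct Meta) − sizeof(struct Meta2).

Vec3: seq at 0 (size 2, align 2) → ends 2; version at 2 (size 1, align 1) → ends 3; ttl at 3 (size 1, align 1) → ends 4; src at 4 (size 4, align 4) → ends 8; total 8 bytes, alignment 4
m4 at 0 (size 8, align 8) → ends 8
m5 at 8 (size 1, align 1) → ends 9
pad 3 to align 4 for h
h at 12 (size 8, align 4) → ends 20
m16 at 20 (size 7, align 1) → ends 27
m20 at 27 (size 1, align 1) → ends 28
m6 at 28 (size 2, align 2) → ends 30
pad 2 to align 8 for m2
m2 at 32 (size 8, align 8) → ends 40
b at 40 (size 4, align 4) → ends 44
d at 44 (size 1, align 1) → ends 45
pad 3 to align 4 for m18
m18 at 48 (size 52, align 4) → ends 100
tail pad 4 to reach multiple of 8
total 104 bytes, alignment 8
— Meta2 —
m4 at 0 (size 8, align 8) → ends 8
m2 at 8 (size 8, align 8) → ends 16
m18 at 16 (size 52, align 4) → ends 68
h at 68 (size 8, align 4) → ends 76
b at 76 (size 4, align 4) → ends 80
m6 at 80 (size 2, align 2) → ends 82
m16 at 82 (size 7, align 1) → ends 89
m5 at 89 (size 1, align 1) → ends 90
m20 at 90 (size 1, align 1) → ends 91
d at 91 (size 1, align 1) → ends 92
tail pad 4 to reach multiple of 8
total 96 bytes, alignment 8
104 − 96 = 8

8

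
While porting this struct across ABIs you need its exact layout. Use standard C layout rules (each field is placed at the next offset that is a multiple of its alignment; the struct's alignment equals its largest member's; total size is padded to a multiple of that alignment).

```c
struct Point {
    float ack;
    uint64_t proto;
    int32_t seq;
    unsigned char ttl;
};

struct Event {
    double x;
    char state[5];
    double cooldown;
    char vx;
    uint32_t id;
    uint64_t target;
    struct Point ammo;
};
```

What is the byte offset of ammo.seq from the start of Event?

56

Point: ack at 0 (size 4, align 4) → ends 4; pad 4 to align 8 for proto; proto at 8 (size 8, align 8) → ends 16; seq at 16 (size 4, align 4) → ends 20; ttl at 20 (size 1, align 1) → ends 21; tail pad 3 to reach multiple of 8; total 24 bytes, alignment 8
x at 0 (size 8, align 8) → ends 8
state at 8 (size 5, align 1) → ends 13
pad 3 to align 8 for cooldown
cooldown at 16 (size 8, align 8) → ends 24
vx at 24 (size 1, align 1) → ends 25
pad 3 to align 4 for id
id at 28 (size 4, align 4) → ends 32
target at 32 (size 8, align 8) → ends 40
ammo at 40 (size 24, align 8) → ends 64
within Point: seq at 16
40 + 16 = 56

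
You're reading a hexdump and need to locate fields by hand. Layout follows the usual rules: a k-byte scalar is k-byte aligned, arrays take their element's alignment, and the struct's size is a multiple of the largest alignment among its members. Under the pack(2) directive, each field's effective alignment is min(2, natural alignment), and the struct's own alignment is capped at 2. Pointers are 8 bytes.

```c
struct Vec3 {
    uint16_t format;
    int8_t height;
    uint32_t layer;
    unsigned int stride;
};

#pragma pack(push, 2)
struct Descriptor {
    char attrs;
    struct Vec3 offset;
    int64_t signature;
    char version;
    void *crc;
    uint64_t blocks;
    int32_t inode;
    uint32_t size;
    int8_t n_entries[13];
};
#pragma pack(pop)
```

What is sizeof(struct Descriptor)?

62 bytes

Vec3: 0..2  format  (2B, 2-aligned); 2..3  height  (1B, 1-aligned); 3..4  -- padding (1B); 4..8  layer  (4B, 4-aligned); 8..12  stride  (4B, 4-aligned); sizeof = 12, alignof = 4
0..1  attrs  (1B, 1-aligned)
1..2  -- padding (1B)
2..14  offset  (12B, 2-aligned)
14..22  signature  (8B, 2-aligned)
22..23  version  (1B, 1-aligned)
23..24  -- padding (1B)
24..32  crc  (8B, 2-aligned)
32..40  blocks  (8B, 2-aligned)
40..44  inode  (4B, 2-aligned)
44..48  size  (4B, 2-aligned)
48..61  n_entries  (13B, 1-aligned)
61..62  -- tail padding (1B)
sizeof = 62, alignof = 2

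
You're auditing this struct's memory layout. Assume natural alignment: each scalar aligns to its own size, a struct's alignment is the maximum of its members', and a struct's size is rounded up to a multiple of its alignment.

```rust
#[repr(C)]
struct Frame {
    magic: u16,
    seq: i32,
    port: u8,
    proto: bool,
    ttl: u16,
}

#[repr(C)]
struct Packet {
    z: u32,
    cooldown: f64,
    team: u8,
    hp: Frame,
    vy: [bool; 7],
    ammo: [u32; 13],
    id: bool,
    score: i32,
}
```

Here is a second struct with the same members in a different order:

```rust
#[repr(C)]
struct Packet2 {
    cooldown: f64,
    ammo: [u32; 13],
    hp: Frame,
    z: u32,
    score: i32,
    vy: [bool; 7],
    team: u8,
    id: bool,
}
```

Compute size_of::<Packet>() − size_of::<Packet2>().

Frame: 0..2  magic  (2B, 2-aligned); 2..4  -- padding (2B); 4..8  seq  (4B, 4-aligned); 8..9  port  (1B, 1-aligned); 9..10  proto  (1B, 1-aligned); 10..12  ttl  (2B, 2-aligned); sizeof = 12, alignof = 4
0..4  z  (4B, 4-aligned)
4..8  -- padding (4B)
8..16  cooldown  (8B, 8-aligned)
16..17  team  (1B, 1-aligned)
17..20  -- padding (3B)
20..32  hp  (12B, 4-aligned)
32..39  vy  (7B, 1-aligned)
39..40  -- padding (1B)
40..92  ammo  (52B, 4-aligned)
92..93  id  (1B, 1-aligned)
93..96  -- padding (3B)
96..100  score  (4B, 4-aligned)
100..104  -- tail padding (4B)
sizeof = 104, alignof = 8
— Packet2 —
0..8  cooldown  (8B, 8-aligned)
8..60  ammo  (52B, 4-aligned)
60..72  hp  (12B, 4-aligned)
72..76  z  (4B, 4-aligned)
76..80  score  (4B, 4-aligned)
80..87  vy  (7B, 1-aligned)
87..88  team  (1B, 1-aligned)
88..89  id  (1B, 1-aligned)
89..96  -- tail padding (7B)
sizeof = 96, alignof = 8
104 − 96 = 8

8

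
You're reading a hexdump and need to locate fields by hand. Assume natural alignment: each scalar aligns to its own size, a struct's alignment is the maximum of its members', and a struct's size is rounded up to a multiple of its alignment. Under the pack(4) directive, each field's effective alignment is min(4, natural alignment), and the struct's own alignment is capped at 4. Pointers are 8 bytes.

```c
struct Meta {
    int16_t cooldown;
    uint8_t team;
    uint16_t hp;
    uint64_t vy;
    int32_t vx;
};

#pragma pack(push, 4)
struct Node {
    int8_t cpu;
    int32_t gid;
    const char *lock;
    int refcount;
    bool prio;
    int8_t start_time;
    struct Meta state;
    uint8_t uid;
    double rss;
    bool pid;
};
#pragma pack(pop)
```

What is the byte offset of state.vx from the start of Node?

40

Meta: 0..2  cooldown  (2B, 2-aligned); 2..3  team  (1B, 1-aligned); 3..4  -- padding (1B); 4..6  hp  (2B, 2-aligned); 6..8  -- padding (2B); 8..16  vy  (8B, 8-aligned); 16..20  vx  (4B, 4-aligned); 20..24  -- tail padding (4B); sizeof = 24, alignof = 8
0..1  cpu  (1B, 1-aligned)
1..4  -- padding (3B)
4..8  gid  (4B, 4-aligned)
8..16  lock  (8B, 4-aligned)
16..20  refcount  (4B, 4-aligned)
20..21  prio  (1B, 1-aligned)
21..22  start_time  (1B, 1-aligned)
22..24  -- padding (2B)
24..48  state  (24B, 4-aligned)
within Meta: vx at 16
24 + 16 = 40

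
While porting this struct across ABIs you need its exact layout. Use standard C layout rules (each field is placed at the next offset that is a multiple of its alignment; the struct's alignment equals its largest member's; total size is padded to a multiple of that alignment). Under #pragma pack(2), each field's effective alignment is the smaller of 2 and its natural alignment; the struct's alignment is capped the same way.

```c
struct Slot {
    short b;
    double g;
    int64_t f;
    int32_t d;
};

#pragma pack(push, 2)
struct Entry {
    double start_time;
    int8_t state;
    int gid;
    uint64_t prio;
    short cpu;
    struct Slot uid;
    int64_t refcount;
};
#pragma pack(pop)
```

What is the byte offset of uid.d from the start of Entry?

Slot: 0..2  b  (2B, 2-aligned); 2..8  -- padding (6B); 8..16  g  (8B, 8-aligned); 16..24  f  (8B, 8-aligned); 24..28  d  (4B, 4-aligned); 28..32  -- tail padding (4B); sizeof = 32, alignof = 8
0..8  start_time  (8B, 2-aligned)
8..9  state  (1B, 1-aligned)
9..10  -- padding (1B)
10..14  gid  (4B, 2-aligned)
14..22  prio  (8B, 2-aligned)
22..24  cpu  (2B, 2-aligned)
24..56  uid  (32B, 2-aligned)
within Slot: d at 24
24 + 24 = 48

48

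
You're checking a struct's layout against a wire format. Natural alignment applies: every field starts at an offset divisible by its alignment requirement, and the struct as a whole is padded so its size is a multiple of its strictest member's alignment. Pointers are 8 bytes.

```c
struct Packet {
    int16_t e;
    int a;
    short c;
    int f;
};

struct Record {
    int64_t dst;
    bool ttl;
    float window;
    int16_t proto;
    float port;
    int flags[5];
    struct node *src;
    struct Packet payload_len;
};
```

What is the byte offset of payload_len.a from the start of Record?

Packet: 0..2  e  (2B, 2-aligned); 2..4  -- padding (2B); 4..8  a  (4B, 4-aligned); 8..10  c  (2B, 2-aligned); 10..12  -- padding (2B); 12..16  f  (4B, 4-aligned); sizeof = 16, alignof = 4
0..8  dst  (8B, 8-aligned)
8..9  ttl  (1B, 1-aligned)
9..12  -- padding (3B)
12..16  window  (4B, 4-aligned)
16..18  proto  (2B, 2-aligned)
18..20  -- padding (2B)
20..24  port  (4B, 4-aligned)
24..44  flags  (20B, 4-aligned)
44..48  -- padding (4B)
48..56  src  (8B, 8-aligned)
56..72  payload_len  (16B, 4-aligned)
within Packet: a at 4
56 + 4 = 60

60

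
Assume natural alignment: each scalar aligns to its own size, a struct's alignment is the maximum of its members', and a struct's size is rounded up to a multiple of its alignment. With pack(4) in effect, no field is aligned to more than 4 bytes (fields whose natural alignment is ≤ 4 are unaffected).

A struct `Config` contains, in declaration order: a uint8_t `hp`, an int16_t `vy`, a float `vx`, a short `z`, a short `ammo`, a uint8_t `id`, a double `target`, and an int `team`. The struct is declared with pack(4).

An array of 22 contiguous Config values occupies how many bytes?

@0: hp [1B, align 1] → 1
+1 pad (align 2)
@2: vy [2B, align 2] → 4
@4: vx [4B, align 4] → 8
@8: z [2B, align 2] → 10
@10: ammo [2B, align 2] → 12
@12: id [1B, align 1] → 13
+3 pad (align 4)
@16: target [8B, align 4] → 24
@24: team [4B, align 4] → 28
size 28, align 4
array of 22: 22 × 28 = 616

616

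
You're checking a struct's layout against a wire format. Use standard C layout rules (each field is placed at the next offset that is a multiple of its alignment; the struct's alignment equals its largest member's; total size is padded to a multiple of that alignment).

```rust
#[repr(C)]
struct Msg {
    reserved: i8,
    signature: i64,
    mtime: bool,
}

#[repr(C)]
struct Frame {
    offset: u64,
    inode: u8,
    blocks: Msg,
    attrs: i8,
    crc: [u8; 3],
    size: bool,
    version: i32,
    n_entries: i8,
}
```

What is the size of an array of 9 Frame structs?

Msg: reserved at 0 (size 1, align 1) → ends 1; pad 7 to align 8 for signature; signature at 8 (size 8, align 8) → ends 16; mtime at 16 (size 1, align 1) → ends 17; tail pad 7 to reach multiple of 8; total 24 bytes, alignment 8
offset at 0 (size 8, align 8) → ends 8
inode at 8 (size 1, align 1) → ends 9
pad 7 to align 8 for blocks
blocks at 16 (size 24, align 8) → ends 40
attrs at 40 (size 1, align 1) → ends 41
crc at 41 (size 3, align 1) → ends 44
size at 44 (size 1, align 1) → ends 45
pad 3 to align 4 for version
version at 48 (size 4, align 4) → ends 52
n_entries at 52 (size 1, align 1) → ends 53
tail pad 3 to reach multiple of 8
total 56 bytes, alignment 8
array of 9: 9 × 56 = 504

504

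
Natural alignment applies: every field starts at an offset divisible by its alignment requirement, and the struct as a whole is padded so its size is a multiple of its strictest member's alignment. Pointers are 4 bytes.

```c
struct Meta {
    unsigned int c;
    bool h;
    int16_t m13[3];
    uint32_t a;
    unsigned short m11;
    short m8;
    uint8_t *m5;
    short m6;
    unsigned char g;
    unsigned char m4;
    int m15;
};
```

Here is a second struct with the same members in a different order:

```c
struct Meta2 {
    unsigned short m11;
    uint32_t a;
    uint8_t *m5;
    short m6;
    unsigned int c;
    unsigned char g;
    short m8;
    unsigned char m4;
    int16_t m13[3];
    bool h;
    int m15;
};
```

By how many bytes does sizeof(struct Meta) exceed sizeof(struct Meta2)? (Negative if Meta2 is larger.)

@0: c [4B, align 4] → 4
@4: h [1B, align 1] → 5
+1 pad (align 2)
@6: m13 [6B, align 2] → 12
@12: a [4B, align 4] → 16
@16: m11 [2B, align 2] → 18
@18: m8 [2B, align 2] → 20
@20: m5 [4B, align 4] → 24
@24: m6 [2B, align 2] → 26
@26: g [1B, align 1] → 27
@27: m4 [1B, align 1] → 28
@28: m15 [4B, align 4] → 32
size 32, align 4
— Meta2 —
@0: m11 [2B, align 2] → 2
+2 pad (align 4)
@4: a [4B, align 4] → 8
@8: m5 [4B, align 4] → 12
@12: m6 [2B, align 2] → 14
+2 pad (align 4)
@16: c [4B, align 4] → 20
@20: g [1B, align 1] → 21
+1 pad (align 2)
@22: m8 [2B, align 2] → 24
@24: m4 [1B, align 1] → 25
+1 pad (align 2)
@26: m13 [6B, align 2] → 32
@32: h [1B, align 1] → 33
+3 pad (align 4)
@36: m15 [4B, align 4] → 40
size 40, align 4
32 − 40 = -8

-8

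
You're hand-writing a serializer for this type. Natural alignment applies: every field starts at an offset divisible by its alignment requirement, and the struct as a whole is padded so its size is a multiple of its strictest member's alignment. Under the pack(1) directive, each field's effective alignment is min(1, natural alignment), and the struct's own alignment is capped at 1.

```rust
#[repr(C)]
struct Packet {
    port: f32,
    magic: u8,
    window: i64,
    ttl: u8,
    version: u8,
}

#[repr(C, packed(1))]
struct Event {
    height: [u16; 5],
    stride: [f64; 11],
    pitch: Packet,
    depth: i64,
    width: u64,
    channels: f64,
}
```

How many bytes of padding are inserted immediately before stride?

Packet: @0: port [4B, align 4] → 4; @4: magic [1B, align 1] → 5; +3 pad (align 8); @8: window [8B, align 8] → 16; @16: ttl [1B, align 1] → 17; @17: version [1B, align 1] → 18; +6 tail pad (align 8); size 24, align 8
@0: height [10B, align 1] → 10
@10: stride [88B, align 1] → 98

0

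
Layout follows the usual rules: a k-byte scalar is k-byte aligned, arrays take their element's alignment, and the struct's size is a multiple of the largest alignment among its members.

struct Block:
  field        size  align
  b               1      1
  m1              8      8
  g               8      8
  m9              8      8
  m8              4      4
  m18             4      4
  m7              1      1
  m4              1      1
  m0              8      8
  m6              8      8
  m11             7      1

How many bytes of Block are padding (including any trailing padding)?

14

0..1  b  (1B, 1-aligned)
1..8  -- padding (7B)
8..16  m1  (8B, 8-aligned)
16..24  g  (8B, 8-aligned)
24..32  m9  (8B, 8-aligned)
32..36  m8  (4B, 4-aligned)
36..40  m18  (4B, 4-aligned)
40..41  m7  (1B, 1-aligned)
41..42  m4  (1B, 1-aligned)
42..48  -- padding (6B)
48..56  m0  (8B, 8-aligned)
56..64  m6  (8B, 8-aligned)
64..71  m11  (7B, 1-aligned)
71..72  -- tail padding (1B)
sizeof = 72, alignof = 8
data bytes 58, size 72 → padding 14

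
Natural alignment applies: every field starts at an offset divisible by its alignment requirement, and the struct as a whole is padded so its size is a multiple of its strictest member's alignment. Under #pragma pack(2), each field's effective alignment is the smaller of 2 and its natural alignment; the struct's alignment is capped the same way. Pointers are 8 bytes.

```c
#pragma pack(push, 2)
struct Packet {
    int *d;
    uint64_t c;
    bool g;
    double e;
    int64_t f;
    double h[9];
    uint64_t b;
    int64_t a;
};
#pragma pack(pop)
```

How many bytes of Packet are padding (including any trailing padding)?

@0: d [8B, align 2] → 8
@8: c [8B, align 2] → 16
@16: g [1B, align 1] → 17
+1 pad (align 2)
@18: e [8B, align 2] → 26
@26: f [8B, align 2] → 34
@34: h [72B, align 2] → 106
@106: b [8B, align 2] → 114
@114: a [8B, align 2] → 122
size 122, align 2
data bytes 121, size 122 → padding 1

1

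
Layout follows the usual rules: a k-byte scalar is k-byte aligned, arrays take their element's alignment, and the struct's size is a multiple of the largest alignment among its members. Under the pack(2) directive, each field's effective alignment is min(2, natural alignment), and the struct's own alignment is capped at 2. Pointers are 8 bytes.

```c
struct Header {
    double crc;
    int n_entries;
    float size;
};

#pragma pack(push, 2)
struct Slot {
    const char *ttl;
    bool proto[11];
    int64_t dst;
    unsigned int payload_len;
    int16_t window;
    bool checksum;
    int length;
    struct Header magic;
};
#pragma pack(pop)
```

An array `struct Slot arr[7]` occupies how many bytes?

392

Header: crc at 0 (size 8, align 8) → ends 8; n_entries at 8 (size 4, align 4) → ends 12; size at 12 (size 4, align 4) → ends 16; total 16 bytes, alignment 8
ttl at 0 (size 8, align 2) → ends 8
proto at 8 (size 11, align 1) → ends 19
pad 1 to align 2 for dst
dst at 20 (size 8, align 2) → ends 28
payload_len at 28 (size 4, align 2) → ends 32
window at 32 (size 2, align 2) → ends 34
checksum at 34 (size 1, align 1) → ends 35
pad 1 to align 2 for length
length at 36 (size 4, align 2) → ends 40
magic at 40 (size 16, align 2) → ends 56
total 56 bytes, alignment 2
array of 7: 7 × 56 = 392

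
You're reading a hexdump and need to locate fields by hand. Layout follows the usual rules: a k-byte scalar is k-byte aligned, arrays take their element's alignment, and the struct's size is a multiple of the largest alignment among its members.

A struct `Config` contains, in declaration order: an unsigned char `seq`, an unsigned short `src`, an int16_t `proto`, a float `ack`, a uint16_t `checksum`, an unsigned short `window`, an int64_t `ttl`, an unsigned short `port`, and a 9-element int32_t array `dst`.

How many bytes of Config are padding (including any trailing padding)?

@0: seq [1B, align 1] → 1
+1 pad (align 2)
@2: src [2B, align 2] → 4
@4: proto [2B, align 2] → 6
+2 pad (align 4)
@8: ack [4B, align 4] → 12
@12: checksum [2B, align 2] → 14
@14: window [2B, align 2] → 16
@16: ttl [8B, align 8] → 24
@24: port [2B, align 2] → 26
+2 pad (align 4)
@28: dst [36B, align 4] → 64
size 64, align 8
data bytes 59, size 64 → padding 5

5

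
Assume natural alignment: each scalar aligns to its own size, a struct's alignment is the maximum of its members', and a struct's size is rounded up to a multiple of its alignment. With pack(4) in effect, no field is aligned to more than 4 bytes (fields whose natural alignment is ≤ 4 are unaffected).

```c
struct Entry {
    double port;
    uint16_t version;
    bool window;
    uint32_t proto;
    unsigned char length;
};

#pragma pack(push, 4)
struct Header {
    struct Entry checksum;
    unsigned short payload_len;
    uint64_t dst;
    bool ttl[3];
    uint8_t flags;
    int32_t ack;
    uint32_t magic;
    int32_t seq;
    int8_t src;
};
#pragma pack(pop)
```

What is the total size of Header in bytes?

56 bytes

Entry: port at 0 (size 8, align 8) → ends 8; version at 8 (size 2, align 2) → ends 10; window at 10 (size 1, align 1) → ends 11; pad 1 to align 4 for proto; proto at 12 (size 4, align 4) → ends 16; length at 16 (size 1, align 1) → ends 17; tail pad 7 to reach multiple of 8; total 24 bytes, alignment 8
checksum at 0 (size 24, align 4) → ends 24
payload_len at 24 (size 2, align 2) → ends 26
pad 2 to align 4 for dst
dst at 28 (size 8, align 4) → ends 36
ttl at 36 (size 3, align 1) → ends 39
flags at 39 (size 1, align 1) → ends 40
ack at 40 (size 4, align 4) → ends 44
magic at 44 (size 4, align 4) → ends 48
seq at 48 (size 4, align 4) → ends 52
src at 52 (size 1, align 1) → ends 53
tail pad 3 to reach multiple of 4
total 56 bytes, alignment 4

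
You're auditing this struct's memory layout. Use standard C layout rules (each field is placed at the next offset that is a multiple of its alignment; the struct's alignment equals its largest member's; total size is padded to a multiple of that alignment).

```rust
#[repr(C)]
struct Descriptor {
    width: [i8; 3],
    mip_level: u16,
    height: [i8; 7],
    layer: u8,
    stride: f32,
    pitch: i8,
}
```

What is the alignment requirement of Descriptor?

member alignments: width=1, mip_level=2, height=1, layer=1, stride=4, pitch=1
max = 4

4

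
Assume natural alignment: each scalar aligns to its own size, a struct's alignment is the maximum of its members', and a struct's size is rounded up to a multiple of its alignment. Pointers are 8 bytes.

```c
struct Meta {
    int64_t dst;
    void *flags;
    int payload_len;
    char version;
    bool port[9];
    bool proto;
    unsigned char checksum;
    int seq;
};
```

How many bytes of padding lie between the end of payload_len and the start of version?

0..8  dst  (8B, 8-aligned)
8..16  flags  (8B, 8-aligned)
16..20  payload_len  (4B, 4-aligned)
20..21  version  (1B, 1-aligned)

0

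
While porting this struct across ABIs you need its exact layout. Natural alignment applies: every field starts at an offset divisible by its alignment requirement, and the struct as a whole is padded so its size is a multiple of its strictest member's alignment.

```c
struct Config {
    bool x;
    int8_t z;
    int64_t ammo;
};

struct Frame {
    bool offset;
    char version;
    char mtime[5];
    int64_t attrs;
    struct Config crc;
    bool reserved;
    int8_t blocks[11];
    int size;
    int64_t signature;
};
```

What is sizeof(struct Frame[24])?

1344

Config: @0: x [1B, align 1] → 1; @1: z [1B, align 1] → 2; +6 pad (align 8); @8: ammo [8B, align 8] → 16; size 16, align 8
@0: offset [1B, align 1] → 1
@1: version [1B, align 1] → 2
@2: mtime [5B, align 1] → 7
+1 pad (align 8)
@8: attrs [8B, align 8] → 16
@16: crc [16B, align 8] → 32
@32: reserved [1B, align 1] → 33
@33: blocks [11B, align 1] → 44
@44: size [4B, align 4] → 48
@48: signature [8B, align 8] → 56
size 56, align 8
array of 24: 24 × 56 = 1344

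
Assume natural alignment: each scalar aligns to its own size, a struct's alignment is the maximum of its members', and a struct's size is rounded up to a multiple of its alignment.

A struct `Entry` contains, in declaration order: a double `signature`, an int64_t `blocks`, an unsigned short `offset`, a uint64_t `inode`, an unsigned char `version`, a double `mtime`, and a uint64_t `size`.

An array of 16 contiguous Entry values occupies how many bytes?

896

signature at 0 (size 8, align 8) → ends 8
blocks at 8 (size 8, align 8) → ends 16
offset at 16 (size 2, align 2) → ends 18
pad 6 to align 8 for inode
inode at 24 (size 8, align 8) → ends 32
version at 32 (size 1, align 1) → ends 33
pad 7 to align 8 for mtime
mtime at 40 (size 8, align 8) → ends 48
size at 48 (size 8, align 8) → ends 56
total 56 bytes, alignment 8
array of 16: 16 × 56 = 896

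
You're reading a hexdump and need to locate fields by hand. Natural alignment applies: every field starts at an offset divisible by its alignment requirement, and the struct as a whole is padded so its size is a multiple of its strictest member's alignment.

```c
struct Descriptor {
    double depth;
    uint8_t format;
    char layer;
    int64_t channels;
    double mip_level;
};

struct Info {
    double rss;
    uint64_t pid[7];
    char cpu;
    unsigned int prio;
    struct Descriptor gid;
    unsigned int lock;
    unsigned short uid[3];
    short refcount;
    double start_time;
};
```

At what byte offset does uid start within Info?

108

Descriptor: 0..8  depth  (8B, 8-aligned); 8..9  format  (1B, 1-aligned); 9..10  layer  (1B, 1-aligned); 10..16  -- padding (6B); 16..24  channels  (8B, 8-aligned); 24..32  mip_level  (8B, 8-aligned); sizeof = 32, alignof = 8
0..8  rss  (8B, 8-aligned)
8..64  pid  (56B, 8-aligned)
64..65  cpu  (1B, 1-aligned)
65..68  -- padding (3B)
68..72  prio  (4B, 4-aligned)
72..104  gid  (32B, 8-aligned)
104..108  lock  (4B, 4-aligned)
108..114  uid  (6B, 2-aligned)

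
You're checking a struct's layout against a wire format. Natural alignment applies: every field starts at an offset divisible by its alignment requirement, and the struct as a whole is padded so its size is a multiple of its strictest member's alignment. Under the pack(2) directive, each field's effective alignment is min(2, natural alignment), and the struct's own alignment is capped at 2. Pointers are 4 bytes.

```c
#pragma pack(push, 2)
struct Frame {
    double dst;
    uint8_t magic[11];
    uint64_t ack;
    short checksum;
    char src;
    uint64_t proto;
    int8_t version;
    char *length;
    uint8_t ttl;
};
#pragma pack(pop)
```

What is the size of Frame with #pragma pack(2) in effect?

0..8  dst  (8B, 2-aligned)
8..19  magic  (11B, 1-aligned)
19..20  -- padding (1B)
20..28  ack  (8B, 2-aligned)
28..30  checksum  (2B, 2-aligned)
30..31  src  (1B, 1-aligned)
31..32  -- padding (1B)
32..40  proto  (8B, 2-aligned)
40..41  version  (1B, 1-aligned)
41..42  -- padding (1B)
42..46  length  (4B, 2-aligned)
46..47  ttl  (1B, 1-aligned)
47..48  -- tail padding (1B)
sizeof = 48, alignof = 2

48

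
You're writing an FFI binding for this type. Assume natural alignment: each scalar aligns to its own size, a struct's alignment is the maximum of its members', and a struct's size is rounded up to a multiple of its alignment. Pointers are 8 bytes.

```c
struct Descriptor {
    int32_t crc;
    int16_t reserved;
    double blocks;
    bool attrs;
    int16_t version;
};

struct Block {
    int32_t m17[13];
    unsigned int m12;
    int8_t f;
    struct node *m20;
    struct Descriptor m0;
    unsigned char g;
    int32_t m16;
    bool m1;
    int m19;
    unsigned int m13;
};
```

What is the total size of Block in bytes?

Descriptor: 0..4  crc  (4B, 4-aligned); 4..6  reserved  (2B, 2-aligned); 6..8  -- padding (2B); 8..16  blocks  (8B, 8-aligned); 16..17  attrs  (1B, 1-aligned); 17..18  -- padding (1B); 18..20  version  (2B, 2-aligned); 20..24  -- tail padding (4B); sizeof = 24, alignof = 8
0..52  m17  (52B, 4-aligned)
52..56  m12  (4B, 4-aligned)
56..57  f  (1B, 1-aligned)
57..64  -- padding (7B)
64..72  m20  (8B, 8-aligned)
72..96  m0  (24B, 8-aligned)
96..97  g  (1B, 1-aligned)
97..100  -- padding (3B)
100..104  m16  (4B, 4-aligned)
104..105  m1  (1B, 1-aligned)
105..108  -- padding (3B)
108..112  m19  (4B, 4-aligned)
112..116  m13  (4B, 4-aligned)
116..120  -- tail padding (4B)
sizeof = 120, alignof = 8

120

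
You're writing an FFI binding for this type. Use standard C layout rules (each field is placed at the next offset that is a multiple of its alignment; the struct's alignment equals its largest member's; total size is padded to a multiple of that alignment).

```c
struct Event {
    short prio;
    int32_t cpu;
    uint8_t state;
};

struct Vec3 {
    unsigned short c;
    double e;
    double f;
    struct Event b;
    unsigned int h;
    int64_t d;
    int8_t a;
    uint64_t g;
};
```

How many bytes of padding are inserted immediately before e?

Event: @0: prio [2B, align 2] → 2; +2 pad (align 4); @4: cpu [4B, align 4] → 8; @8: state [1B, align 1] → 9; +3 tail pad (align 4); size 12, align 4
@0: c [2B, align 2] → 2
+6 pad (align 8)
@8: e [8B, align 8] → 16

6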